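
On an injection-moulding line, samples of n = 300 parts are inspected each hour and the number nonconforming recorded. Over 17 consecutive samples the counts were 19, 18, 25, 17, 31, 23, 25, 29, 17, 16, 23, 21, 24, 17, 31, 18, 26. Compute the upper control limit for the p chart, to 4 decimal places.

0.1200

p̄ = Σdᵢ / (k·n) = 380 / (17 × 300) = 0.07451
UCL = p̄ + 3·√(p̄(1−p̄)/n) = 0.07451 + 3 × √(0.07451×0.92549/300) = 0.07451 + 3 × 0.01516 = 0.11999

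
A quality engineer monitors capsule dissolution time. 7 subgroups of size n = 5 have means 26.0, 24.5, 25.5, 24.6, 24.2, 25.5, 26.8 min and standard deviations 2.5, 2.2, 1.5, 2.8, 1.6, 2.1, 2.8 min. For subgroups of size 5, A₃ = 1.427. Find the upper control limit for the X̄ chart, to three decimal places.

28.460

X̄̄ = (26.0 + 24.5 + 25.5 + 24.6 + 24.2 + 25.5 + 26.8) / 7 = 25.3000
s̄ = (2.5 + 2.2 + 1.5 + 2.8 + 1.6 + 2.1 + 2.8) / 7 = 2.2143
UCL = X̄̄ + A₃·s̄ = 25.3000 + 1.427 × 2.2143 = 28.4598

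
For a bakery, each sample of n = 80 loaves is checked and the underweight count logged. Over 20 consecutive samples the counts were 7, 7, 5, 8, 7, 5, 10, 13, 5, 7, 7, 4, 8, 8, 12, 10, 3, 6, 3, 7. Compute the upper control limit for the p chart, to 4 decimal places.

p̄ = Σdᵢ / (k·n) = 142 / (20 × 80) = 0.08875
UCL = p̄ + 3·√(p̄(1−p̄)/n) = 0.08875 + 3 × √(0.08875×0.91125/80) = 0.08875 + 3 × 0.03179 = 0.18413

0.1841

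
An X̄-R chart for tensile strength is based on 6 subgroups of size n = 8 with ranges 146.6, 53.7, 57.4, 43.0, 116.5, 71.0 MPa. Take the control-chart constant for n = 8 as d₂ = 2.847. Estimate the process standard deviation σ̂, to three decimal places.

28.580

R̄ = (146.6 + 53.7 + 57.4 + 43.0 + 116.5 + 71.0) / 6 = 81.3667
σ̂ = R̄ / d₂ = 81.3667 / 2.847 = 28.5798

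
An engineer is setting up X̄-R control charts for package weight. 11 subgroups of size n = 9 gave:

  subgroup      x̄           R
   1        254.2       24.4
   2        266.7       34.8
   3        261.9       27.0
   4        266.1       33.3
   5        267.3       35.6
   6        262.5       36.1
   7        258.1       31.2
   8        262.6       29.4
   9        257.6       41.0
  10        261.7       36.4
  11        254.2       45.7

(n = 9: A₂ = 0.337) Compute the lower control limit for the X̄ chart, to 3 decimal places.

X̄̄ = (254.2 + 266.7 + 261.9 + 266.1 + 267.3 + 262.5 + 258.1 + 262.6 + 257.6 + 261.7 + 254.2) / 11 = 2872.9000 / 11 = 261.1727
R̄ = (24.4 + 34.8 + 27.0 + 33.3 + 35.6 + 36.1 + 31.2 + 29.4 + 41.0 + 36.4 + 45.7) / 11 = 374.9000 / 11 = 34.0818
LCL = X̄̄ − A₂·R̄ = 261.1727 − 0.337 × 34.0818 = 249.6872

249.687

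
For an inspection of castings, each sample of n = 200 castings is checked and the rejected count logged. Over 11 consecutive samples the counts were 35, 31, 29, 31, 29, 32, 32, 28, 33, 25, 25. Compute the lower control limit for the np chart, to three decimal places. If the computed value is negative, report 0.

p̄ = Σdᵢ / (k·n) = 330 / (11 × 200) = 0.15000
LCL = np̄ − 3·√(np̄(1−p̄)) = 30.0000 − 3 × 5.0498 = 14.8507

14.851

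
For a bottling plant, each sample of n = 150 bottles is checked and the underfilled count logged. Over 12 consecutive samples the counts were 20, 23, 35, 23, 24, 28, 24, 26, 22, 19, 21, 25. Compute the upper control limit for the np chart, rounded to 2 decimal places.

p̄ = Σdᵢ / (k·n) = 290 / (12 × 150) = 0.16111
UCL = np̄ + 3·√(np̄(1−p̄)) = 24.1667 + 3 × √(24.1667×0.83889) = 24.1667 + 3 × 4.5026 = 37.6744

37.67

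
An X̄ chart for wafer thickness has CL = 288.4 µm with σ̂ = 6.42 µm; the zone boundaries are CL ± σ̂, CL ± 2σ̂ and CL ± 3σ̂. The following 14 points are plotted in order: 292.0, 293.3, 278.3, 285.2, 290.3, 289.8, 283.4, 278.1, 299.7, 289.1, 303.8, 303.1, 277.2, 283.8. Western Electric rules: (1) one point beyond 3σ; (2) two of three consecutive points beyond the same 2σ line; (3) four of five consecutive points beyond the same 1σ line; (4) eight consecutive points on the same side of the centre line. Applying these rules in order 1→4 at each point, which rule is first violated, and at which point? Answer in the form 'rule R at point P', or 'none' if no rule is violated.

rule 2 at point 12

Zone of each point (C = within 1σ̂, B = 1σ̂–2σ̂, A = 2σ̂–3σ̂, * = beyond 3σ̂; sign = side of CL): 1:+C, 2:+C, 3:-B, 4:-C, 5:+C, 6:+C, 7:-C, 8:-B, 9:+B, 10:+C, 11:+A, 12:+A, 13:-B, 14:-C
Rule 2 (two of three consecutive points beyond the same 2σ limit) is satisfied at point 12.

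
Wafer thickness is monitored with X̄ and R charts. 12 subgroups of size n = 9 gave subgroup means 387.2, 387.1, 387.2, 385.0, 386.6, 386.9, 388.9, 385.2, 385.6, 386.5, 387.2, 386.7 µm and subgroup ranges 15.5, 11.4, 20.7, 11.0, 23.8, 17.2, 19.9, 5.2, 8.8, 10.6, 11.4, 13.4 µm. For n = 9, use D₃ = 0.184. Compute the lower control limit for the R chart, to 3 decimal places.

R̄ = (15.5 + 11.4 + 20.7 + 11.0 + 23.8 + 17.2 + 19.9 + 5.2 + 8.8 + 10.6 + 11.4 + 13.4) / 12 = 168.9000 / 12 = 14.0750
LCL_R = D₃·R̄ = 0.184 × 14.0750 = 2.5898

2.590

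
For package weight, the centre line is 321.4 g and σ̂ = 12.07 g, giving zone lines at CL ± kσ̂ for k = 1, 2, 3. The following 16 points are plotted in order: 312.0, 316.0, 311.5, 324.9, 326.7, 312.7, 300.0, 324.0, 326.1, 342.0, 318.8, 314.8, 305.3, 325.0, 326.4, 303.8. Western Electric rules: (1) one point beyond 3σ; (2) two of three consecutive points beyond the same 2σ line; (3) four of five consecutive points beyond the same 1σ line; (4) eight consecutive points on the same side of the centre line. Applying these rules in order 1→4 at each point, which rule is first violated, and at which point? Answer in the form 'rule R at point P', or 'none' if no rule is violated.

Zone of each point (C = within 1σ̂, B = 1σ̂–2σ̂, A = 2σ̂–3σ̂, * = beyond 3σ̂; sign = side of CL): 1:-C, 2:-C, 3:-C, 4:+C, 5:+C, 6:-C, 7:-B, 8:+C, 9:+C, 10:+B, 11:-C, 12:-C, 13:-B, 14:+C, 15:+C, 16:-B
No rule fires across all 16 points.

none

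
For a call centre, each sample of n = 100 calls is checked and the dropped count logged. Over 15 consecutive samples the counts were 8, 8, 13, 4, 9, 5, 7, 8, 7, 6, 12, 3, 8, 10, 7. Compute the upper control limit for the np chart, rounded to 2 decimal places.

p̄ = Σdᵢ / (k·n) = 115 / (15 × 100) = 0.07667
UCL = np̄ + 3·√(np̄(1−p̄)) = 7.6667 + 3 × √(7.6667×0.92333) = 7.6667 + 3 × 2.6606 = 15.6485

15.65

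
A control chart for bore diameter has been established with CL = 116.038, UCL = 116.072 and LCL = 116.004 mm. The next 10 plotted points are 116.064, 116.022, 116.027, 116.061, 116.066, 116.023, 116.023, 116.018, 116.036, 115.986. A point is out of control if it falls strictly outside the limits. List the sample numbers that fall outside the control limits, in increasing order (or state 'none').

Compare each point to [116.004, 116.072]: sample 10 = 115.986 < LCL.

10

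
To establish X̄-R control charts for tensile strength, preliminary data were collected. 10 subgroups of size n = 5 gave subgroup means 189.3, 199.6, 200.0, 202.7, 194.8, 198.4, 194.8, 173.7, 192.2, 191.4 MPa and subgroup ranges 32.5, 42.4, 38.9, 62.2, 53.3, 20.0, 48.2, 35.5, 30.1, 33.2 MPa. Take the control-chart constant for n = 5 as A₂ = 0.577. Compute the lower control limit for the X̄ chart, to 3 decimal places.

X̄̄ = (189.3 + 199.6 + 200.0 + 202.7 + 194.8 + 198.4 + 194.8 + 173.7 + 192.2 + 191.4) / 10 = 1936.9000 / 10 = 193.6900
R̄ = (32.5 + 42.4 + 38.9 + 62.2 + 53.3 + 20.0 + 48.2 + 35.5 + 30.1 + 33.2) / 10 = 396.3000 / 10 = 39.6300
LCL = X̄̄ − A₂·R̄ = 193.6900 − 0.577 × 39.6300 = 170.8235

170.823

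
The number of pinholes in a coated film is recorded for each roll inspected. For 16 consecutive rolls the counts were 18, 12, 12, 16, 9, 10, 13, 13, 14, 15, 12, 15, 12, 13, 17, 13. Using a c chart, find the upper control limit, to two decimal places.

c̄ = (18 + 12 + 12 + 16 + 9 + 10 + 13 + 13 + 14 + 15 + 12 + 15 + 12 + 13 + 17 + 13) / 16 = 214 / 16 = 13.3750
UCL = c̄ + 3√c̄ = 13.3750 + 3 × √13.3750 = 13.3750 + 3 × 3.6572 = 24.3466

24.35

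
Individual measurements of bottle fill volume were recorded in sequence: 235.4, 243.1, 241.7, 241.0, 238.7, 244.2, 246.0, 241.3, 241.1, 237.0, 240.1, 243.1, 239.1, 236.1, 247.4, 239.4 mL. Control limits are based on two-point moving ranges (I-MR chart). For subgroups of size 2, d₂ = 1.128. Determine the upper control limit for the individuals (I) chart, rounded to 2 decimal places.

X̄ = (235.4 + 243.1 + 241.7 + 241.0 + 238.7 + 244.2 + 246.0 + 241.3 + 241.1 + 237.0 + 240.1 + 243.1 + 239.1 + 236.1 + 247.4 + 239.4) / 16 = 240.9187
Moving ranges: 7.7, 1.4, 0.7, 2.3, 5.5, 1.8, 4.7, 0.2, 4.1, 3.1, 3.0, 4.0, 3.0, 11.3, 8.0; M̄R̄ = 60.8000 / 15 = 4.0533
UCL = X̄ + 3·M̄R̄/d₂ = 240.9187 + 3 × 4.0533 / 1.128 = 251.6989

251.70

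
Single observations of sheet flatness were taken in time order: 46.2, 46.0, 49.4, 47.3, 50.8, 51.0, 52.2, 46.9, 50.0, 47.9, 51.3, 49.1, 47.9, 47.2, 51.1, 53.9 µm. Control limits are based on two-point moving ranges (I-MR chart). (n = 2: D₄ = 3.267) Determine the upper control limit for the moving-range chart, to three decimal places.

7.688

Moving ranges: 0.2, 3.4, 2.1, 3.5, 0.2, 1.2, 5.3, 3.1, 2.1, 3.4, 2.2, 1.2, 0.7, 3.9, 2.8; M̄R̄ = 35.3000 / 15 = 2.3533
UCL_MR = D₄·M̄R̄ = 3.267 × 2.3533 = 7.6883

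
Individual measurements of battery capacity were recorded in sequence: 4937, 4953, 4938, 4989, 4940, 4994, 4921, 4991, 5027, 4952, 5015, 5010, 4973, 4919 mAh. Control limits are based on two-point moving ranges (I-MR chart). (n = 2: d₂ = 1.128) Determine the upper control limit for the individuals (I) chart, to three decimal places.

5090.840

X̄ = (4937 + 4953 + 4938 + 4989 + 4940 + 4994 + 4921 + 4991 + 5027 + 4952 + 5015 + 5010 + 4973 + 4919) / 14 = 4968.5000
Moving ranges: 16, 15, 51, 49, 54, 73, 70, 36, 75, 63, 5, 37, 54; M̄R̄ = 598.0000 / 13 = 46.0000
UCL = X̄ + 3·M̄R̄/d₂ = 4968.5000 + 3 × 46.0000 / 1.128 = 5090.8404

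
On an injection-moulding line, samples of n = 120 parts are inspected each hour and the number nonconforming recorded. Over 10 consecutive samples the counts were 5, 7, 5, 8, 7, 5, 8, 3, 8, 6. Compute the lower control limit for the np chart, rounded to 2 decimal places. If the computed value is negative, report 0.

p̄ = Σdᵢ / (k·n) = 62 / (10 × 120) = 0.05167
LCL = np̄ − 3·√(np̄(1−p̄)) = 6.2000 − 3 × 2.4248 = -1.0744 → 0 (negative, so LCL = 0)

0.00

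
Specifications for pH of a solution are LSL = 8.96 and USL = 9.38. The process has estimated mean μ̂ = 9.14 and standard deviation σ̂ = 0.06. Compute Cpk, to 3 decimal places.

Cpu = (USL − μ̂) / (3σ̂) = (9.38 − 9.14) / (3 × 0.06) = 1.3333; Cpl = (μ̂ − LSL) / (3σ̂) = (9.14 − 8.96) / (3 × 0.06) = 1.0000; Cpk = min(Cpu, Cpl) = 1.0000

1.000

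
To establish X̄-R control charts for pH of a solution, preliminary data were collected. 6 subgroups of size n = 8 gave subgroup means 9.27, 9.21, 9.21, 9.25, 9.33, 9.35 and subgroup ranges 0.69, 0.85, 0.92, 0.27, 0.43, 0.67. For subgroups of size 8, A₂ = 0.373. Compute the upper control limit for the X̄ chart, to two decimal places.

X̄̄ = (9.27 + 9.21 + 9.21 + 9.25 + 9.33 + 9.35) / 6 = 55.6200 / 6 = 9.2700
R̄ = (0.69 + 0.85 + 0.92 + 0.27 + 0.43 + 0.67) / 6 = 3.8300 / 6 = 0.6383
UCL = X̄̄ + A₂·R̄ = 9.2700 + 0.373 × 0.6383 = 9.5081

9.51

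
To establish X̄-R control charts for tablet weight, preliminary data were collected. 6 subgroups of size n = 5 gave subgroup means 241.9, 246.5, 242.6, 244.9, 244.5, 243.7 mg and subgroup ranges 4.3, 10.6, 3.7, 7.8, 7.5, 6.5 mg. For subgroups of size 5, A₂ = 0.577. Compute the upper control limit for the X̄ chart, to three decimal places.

X̄̄ = (241.9 + 246.5 + 242.6 + 244.9 + 244.5 + 243.7) / 6 = 1464.1000 / 6 = 244.0167
R̄ = (4.3 + 10.6 + 3.7 + 7.8 + 7.5 + 6.5) / 6 = 40.4000 / 6 = 6.7333
UCL = X̄̄ + A₂·R̄ = 244.0167 + 0.577 × 6.7333 = 247.9018

247.902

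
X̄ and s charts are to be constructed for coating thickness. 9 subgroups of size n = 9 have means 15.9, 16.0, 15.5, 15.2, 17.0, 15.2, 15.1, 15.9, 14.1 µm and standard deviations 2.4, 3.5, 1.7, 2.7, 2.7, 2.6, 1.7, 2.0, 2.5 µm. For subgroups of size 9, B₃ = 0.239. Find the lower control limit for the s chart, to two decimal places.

s̄ = (2.4 + 3.5 + 1.7 + 2.7 + 2.7 + 2.6 + 1.7 + 2.0 + 2.5) / 9 = 2.4222
LCL_s = B₃·s̄ = 0.239 × 2.4222 = 0.5789

0.58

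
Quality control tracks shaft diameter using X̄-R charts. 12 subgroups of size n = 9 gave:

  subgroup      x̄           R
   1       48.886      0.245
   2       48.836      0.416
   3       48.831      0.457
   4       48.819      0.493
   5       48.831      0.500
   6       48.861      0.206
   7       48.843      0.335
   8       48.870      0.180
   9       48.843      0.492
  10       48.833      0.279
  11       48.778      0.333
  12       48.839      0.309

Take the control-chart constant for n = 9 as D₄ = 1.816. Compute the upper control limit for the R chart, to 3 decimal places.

0.642

R̄ = (0.245 + 0.416 + 0.457 + 0.493 + 0.500 + 0.206 + 0.335 + 0.180 + 0.492 + 0.279 + 0.333 + 0.309) / 12 = 4.2450 / 12 = 0.3538
UCL_R = D₄·R̄ = 1.816 × 0.3538 = 0.6424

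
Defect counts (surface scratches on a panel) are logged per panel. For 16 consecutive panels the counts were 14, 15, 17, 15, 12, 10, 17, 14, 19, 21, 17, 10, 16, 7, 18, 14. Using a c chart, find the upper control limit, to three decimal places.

26.272

c̄ = (14 + 15 + 17 + 15 + 12 + 10 + 17 + 14 + 19 + 21 + 17 + 10 + 16 + 7 + 18 + 14) / 16 = 236 / 16 = 14.7500
UCL = c̄ + 3√c̄ = 14.7500 + 3 × √14.7500 = 14.7500 + 3 × 3.8406 = 26.2717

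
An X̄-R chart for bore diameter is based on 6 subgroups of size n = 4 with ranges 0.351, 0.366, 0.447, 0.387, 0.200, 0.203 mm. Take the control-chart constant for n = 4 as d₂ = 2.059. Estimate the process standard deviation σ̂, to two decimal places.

0.16

R̄ = (0.351 + 0.366 + 0.447 + 0.387 + 0.200 + 0.203) / 6 = 0.3257
σ̂ = R̄ / d₂ = 0.3257 / 2.059 = 0.1582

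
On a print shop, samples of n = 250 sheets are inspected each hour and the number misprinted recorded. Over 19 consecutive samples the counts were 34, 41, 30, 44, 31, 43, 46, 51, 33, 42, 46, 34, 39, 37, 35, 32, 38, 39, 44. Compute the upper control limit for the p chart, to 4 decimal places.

0.2244

p̄ = Σdᵢ / (k·n) = 739 / (19 × 250) = 0.15558
UCL = p̄ + 3·√(p̄(1−p̄)/n) = 0.15558 + 3 × √(0.15558×0.84442/250) = 0.15558 + 3 × 0.02292 = 0.22435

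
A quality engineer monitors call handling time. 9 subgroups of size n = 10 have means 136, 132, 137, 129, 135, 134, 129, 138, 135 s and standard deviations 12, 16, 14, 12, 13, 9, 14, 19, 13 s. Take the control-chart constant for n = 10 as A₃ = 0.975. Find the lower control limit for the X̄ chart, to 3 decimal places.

X̄̄ = (136 + 132 + 137 + 129 + 135 + 134 + 129 + 138 + 135) / 9 = 133.8889
s̄ = (12 + 16 + 14 + 12 + 13 + 9 + 14 + 19 + 13) / 9 = 13.5556
LCL = X̄̄ − A₃·s̄ = 133.8889 − 0.975 × 13.5556 = 120.6722

120.672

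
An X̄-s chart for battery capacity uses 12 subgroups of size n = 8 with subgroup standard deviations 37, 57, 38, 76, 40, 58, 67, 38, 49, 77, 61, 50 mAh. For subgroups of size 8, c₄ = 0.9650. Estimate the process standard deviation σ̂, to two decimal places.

s̄ = (37 + 57 + 38 + 76 + 40 + 58 + 67 + 38 + 49 + 77 + 61 + 50) / 12 = 54.0000
σ̂ = s̄ / c₄ = 54.0000 / 0.9650 = 55.9585

55.96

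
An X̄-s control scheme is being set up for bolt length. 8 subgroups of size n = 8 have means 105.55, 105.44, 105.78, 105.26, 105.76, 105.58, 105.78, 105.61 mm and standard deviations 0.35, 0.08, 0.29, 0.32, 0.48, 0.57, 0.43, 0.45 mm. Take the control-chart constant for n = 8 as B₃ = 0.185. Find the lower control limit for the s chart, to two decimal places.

0.07

s̄ = (0.35 + 0.08 + 0.29 + 0.32 + 0.48 + 0.57 + 0.43 + 0.45) / 8 = 0.3712
LCL_s = B₃·s̄ = 0.185 × 0.3712 = 0.0687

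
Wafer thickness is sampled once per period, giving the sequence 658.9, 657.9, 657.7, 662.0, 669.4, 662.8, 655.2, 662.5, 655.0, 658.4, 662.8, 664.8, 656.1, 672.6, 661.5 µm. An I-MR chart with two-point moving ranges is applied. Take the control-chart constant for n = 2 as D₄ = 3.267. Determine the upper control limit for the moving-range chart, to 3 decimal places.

Moving ranges: 1.0, 0.2, 4.3, 7.4, 6.6, 7.6, 7.3, 7.5, 3.4, 4.4, 2.0, 8.7, 16.5, 11.1; M̄R̄ = 88.0000 / 14 = 6.2857
UCL_MR = D₄·M̄R̄ = 3.267 × 6.2857 = 20.5354

20.535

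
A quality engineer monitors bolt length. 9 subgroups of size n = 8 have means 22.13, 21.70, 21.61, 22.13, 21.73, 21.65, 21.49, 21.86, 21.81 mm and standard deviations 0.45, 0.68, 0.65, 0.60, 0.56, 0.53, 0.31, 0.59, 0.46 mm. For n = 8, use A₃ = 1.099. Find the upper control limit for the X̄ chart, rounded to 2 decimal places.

22.38

X̄̄ = (22.13 + 21.70 + 21.61 + 22.13 + 21.73 + 21.65 + 21.49 + 21.86 + 21.81) / 9 = 21.7900
s̄ = (0.45 + 0.68 + 0.65 + 0.60 + 0.56 + 0.53 + 0.31 + 0.59 + 0.46) / 9 = 0.5367
UCL = X̄̄ + A₃·s̄ = 21.7900 + 1.099 × 0.5367 = 22.3798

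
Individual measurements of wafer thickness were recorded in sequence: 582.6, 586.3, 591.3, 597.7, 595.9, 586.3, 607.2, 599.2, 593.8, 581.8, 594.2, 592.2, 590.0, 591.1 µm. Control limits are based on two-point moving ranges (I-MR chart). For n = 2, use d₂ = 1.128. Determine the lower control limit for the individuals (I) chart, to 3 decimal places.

X̄ = (582.6 + 586.3 + 591.3 + 597.7 + 595.9 + 586.3 + 607.2 + 599.2 + 593.8 + 581.8 + 594.2 + 592.2 + 590.0 + 591.1) / 14 = 592.1143
Moving ranges: 3.7, 5.0, 6.4, 1.8, 9.6, 20.9, 8.0, 5.4, 12.0, 12.4, 2.0, 2.2, 1.1; M̄R̄ = 90.5000 / 13 = 6.9615
LCL = X̄ − 3·M̄R̄/d₂ = 592.1143 − 3 × 6.9615 / 1.128 = 573.5996

573.600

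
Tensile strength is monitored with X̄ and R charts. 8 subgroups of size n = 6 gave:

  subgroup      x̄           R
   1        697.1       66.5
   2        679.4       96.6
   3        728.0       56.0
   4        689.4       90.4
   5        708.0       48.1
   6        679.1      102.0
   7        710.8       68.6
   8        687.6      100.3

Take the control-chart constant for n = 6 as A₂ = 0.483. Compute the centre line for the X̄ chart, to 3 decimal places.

697.425

X̄̄ = (697.1 + 679.4 + 728.0 + 689.4 + 708.0 + 679.1 + 710.8 + 687.6) / 8 = 5579.4000 / 8 = 697.4250
CL = X̄̄ = 697.4250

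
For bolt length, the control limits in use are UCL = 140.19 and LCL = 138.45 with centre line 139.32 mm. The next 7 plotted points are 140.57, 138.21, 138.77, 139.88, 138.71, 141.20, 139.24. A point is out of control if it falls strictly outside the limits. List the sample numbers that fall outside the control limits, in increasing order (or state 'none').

1, 2, 6

Compare each point to [138.45, 140.19]: sample 1 = 140.57 > UCL; sample 2 = 138.21 < LCL; sample 6 = 141.20 > UCL.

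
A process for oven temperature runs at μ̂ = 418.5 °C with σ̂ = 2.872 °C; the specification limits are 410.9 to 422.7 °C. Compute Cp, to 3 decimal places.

0.685

Cp = (USL − LSL) / (6σ̂) = (422.7 − 410.9) / (6 × 2.872) = 11.8000 / 17.2320 = 0.6848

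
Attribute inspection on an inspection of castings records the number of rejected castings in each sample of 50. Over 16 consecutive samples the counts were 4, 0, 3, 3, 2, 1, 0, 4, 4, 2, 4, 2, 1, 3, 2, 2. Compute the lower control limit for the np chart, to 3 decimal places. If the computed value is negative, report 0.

0.000

p̄ = Σdᵢ / (k·n) = 37 / (16 × 50) = 0.04625
LCL = np̄ − 3·√(np̄(1−p̄)) = 2.3125 − 3 × 1.4851 = -2.1428 → 0 (negative, so LCL = 0)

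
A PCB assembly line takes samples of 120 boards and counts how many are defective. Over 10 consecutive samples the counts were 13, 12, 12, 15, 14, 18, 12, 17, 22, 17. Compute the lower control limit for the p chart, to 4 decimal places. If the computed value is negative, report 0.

p̄ = Σdᵢ / (k·n) = 152 / (10 × 120) = 0.12667
LCL = p̄ − 3·√(p̄(1−p̄)/n) = 0.12667 − 3 × 0.03036 = 0.03558

0.0356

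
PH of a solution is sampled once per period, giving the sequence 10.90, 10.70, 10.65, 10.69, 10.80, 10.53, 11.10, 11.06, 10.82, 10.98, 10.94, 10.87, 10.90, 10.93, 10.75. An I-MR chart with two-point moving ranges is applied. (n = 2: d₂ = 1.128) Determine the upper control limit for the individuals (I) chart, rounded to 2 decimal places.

X̄ = (10.90 + 10.70 + 10.65 + 10.69 + 10.80 + 10.53 + 11.10 + 11.06 + 10.82 + 10.98 + 10.94 + 10.87 + 10.90 + 10.93 + 10.75) / 15 = 10.8413
Moving ranges: 0.20, 0.05, 0.04, 0.11, 0.27, 0.57, 0.04, 0.24, 0.16, 0.04, 0.07, 0.03, 0.03, 0.18; M̄R̄ = 2.0300 / 14 = 0.1450
UCL = X̄ + 3·M̄R̄/d₂ = 10.8413 + 3 × 0.1450 / 1.128 = 11.2270

11.23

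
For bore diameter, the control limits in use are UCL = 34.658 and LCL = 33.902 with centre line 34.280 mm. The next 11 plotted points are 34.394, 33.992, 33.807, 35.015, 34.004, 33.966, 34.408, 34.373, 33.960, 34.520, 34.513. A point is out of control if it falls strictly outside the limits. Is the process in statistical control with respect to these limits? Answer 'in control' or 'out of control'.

Compare each point to [33.902, 34.658]: sample 3 = 33.807 < LCL; sample 4 = 35.015 > UCL.

out of control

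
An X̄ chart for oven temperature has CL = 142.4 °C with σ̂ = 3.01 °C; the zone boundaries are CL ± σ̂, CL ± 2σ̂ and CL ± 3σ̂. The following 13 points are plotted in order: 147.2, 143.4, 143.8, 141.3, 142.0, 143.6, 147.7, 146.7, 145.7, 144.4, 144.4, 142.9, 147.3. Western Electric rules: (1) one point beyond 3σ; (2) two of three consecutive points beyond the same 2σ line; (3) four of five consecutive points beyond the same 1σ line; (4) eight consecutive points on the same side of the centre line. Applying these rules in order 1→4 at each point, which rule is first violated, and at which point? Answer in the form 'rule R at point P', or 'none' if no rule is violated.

Zone of each point (C = within 1σ̂, B = 1σ̂–2σ̂, A = 2σ̂–3σ̂, * = beyond 3σ̂; sign = side of CL): 1:+B, 2:+C, 3:+C, 4:-C, 5:-C, 6:+C, 7:+B, 8:+B, 9:+B, 10:+C, 11:+C, 12:+C, 13:+B
Rule 4 (eight consecutive points on the same side of the centre line) is satisfied at point 13.

rule 4 at point 13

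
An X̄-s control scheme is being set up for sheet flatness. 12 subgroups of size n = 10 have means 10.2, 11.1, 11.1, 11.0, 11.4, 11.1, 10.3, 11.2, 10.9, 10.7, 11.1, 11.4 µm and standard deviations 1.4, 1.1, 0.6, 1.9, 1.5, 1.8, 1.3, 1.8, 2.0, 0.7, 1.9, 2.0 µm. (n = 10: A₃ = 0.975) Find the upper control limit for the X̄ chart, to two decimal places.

X̄̄ = (10.2 + 11.1 + 11.1 + 11.0 + 11.4 + 11.1 + 10.3 + 11.2 + 10.9 + 10.7 + 11.1 + 11.4) / 12 = 10.9583
s̄ = (1.4 + 1.1 + 0.6 + 1.9 + 1.5 + 1.8 + 1.3 + 1.8 + 2.0 + 0.7 + 1.9 + 2.0) / 12 = 1.5000
UCL = X̄̄ + A₃·s̄ = 10.9583 + 0.975 × 1.5000 = 12.4208

12.42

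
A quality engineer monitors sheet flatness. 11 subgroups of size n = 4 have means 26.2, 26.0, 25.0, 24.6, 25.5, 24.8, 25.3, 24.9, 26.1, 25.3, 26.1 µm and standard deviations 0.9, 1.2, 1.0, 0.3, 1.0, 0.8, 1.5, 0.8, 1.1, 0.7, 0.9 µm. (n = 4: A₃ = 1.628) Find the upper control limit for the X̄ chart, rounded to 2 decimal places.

26.95

X̄̄ = (26.2 + 26.0 + 25.0 + 24.6 + 25.5 + 24.8 + 25.3 + 24.9 + 26.1 + 25.3 + 26.1) / 11 = 25.4364
s̄ = (0.9 + 1.2 + 1.0 + 0.3 + 1.0 + 0.8 + 1.5 + 0.8 + 1.1 + 0.7 + 0.9) / 11 = 0.9273
UCL = X̄̄ + A₃·s̄ = 25.4364 + 1.628 × 0.9273 = 26.9460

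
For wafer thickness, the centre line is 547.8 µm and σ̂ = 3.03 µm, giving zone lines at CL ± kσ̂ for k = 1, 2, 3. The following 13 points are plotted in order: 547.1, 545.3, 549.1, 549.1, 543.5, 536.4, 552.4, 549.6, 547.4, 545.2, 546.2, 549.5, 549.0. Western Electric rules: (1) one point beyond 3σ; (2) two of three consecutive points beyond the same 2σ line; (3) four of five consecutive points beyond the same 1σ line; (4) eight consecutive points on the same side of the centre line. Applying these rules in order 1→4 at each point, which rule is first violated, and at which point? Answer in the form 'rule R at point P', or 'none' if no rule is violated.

rule 1 at point 6

Zone of each point (C = within 1σ̂, B = 1σ̂–2σ̂, A = 2σ̂–3σ̂, * = beyond 3σ̂; sign = side of CL): 1:-C, 2:-C, 3:+C, 4:+C, 5:-B, 6:-*, 7:+B, 8:+C, 9:-C, 10:-C, 11:-C, 12:+C, 13:+C
Rule 1 (one point beyond the 3σ limits) is satisfied at point 6.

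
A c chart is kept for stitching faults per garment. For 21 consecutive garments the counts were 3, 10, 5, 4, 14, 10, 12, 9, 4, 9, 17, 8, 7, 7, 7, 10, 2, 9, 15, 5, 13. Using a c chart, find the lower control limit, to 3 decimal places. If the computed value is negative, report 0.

0.000

c̄ = (3 + 10 + 5 + 4 + 14 + 10 + 12 + 9 + 4 + 9 + 17 + 8 + 7 + 7 + 7 + 10 + 2 + 9 + 15 + 5 + 13) / 21 = 180 / 21 = 8.5714
LCL = c̄ − 3√c̄ = 8.5714 − 3 × 2.9277 = -0.2117 → 0 (cannot be negative)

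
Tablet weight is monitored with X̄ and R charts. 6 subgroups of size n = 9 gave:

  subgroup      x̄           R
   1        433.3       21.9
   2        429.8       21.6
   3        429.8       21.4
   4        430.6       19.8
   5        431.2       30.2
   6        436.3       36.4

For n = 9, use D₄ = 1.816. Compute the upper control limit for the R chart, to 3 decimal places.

R̄ = (21.9 + 21.6 + 21.4 + 19.8 + 30.2 + 36.4) / 6 = 151.3000 / 6 = 25.2167
UCL_R = D₄·R̄ = 1.816 × 25.2167 = 45.7935

45.793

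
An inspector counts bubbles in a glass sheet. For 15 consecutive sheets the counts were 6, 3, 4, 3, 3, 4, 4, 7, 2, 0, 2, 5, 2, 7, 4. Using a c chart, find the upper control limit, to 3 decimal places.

c̄ = (6 + 3 + 4 + 3 + 3 + 4 + 4 + 7 + 2 + 0 + 2 + 5 + 2 + 7 + 4) / 15 = 56 / 15 = 3.7333
UCL = c̄ + 3√c̄ = 3.7333 + 3 × √3.7333 = 3.7333 + 3 × 1.9322 = 9.5299

9.530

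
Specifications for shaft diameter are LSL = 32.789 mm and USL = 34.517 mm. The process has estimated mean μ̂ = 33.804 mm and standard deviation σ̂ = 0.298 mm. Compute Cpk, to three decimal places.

Cpu = (USL − μ̂) / (3σ̂) = (34.517 − 33.804) / (3 × 0.298) = 0.7975; Cpl = (μ̂ − LSL) / (3σ̂) = (33.804 − 32.789) / (3 × 0.298) = 1.1353; Cpk = min(Cpu, Cpl) = 0.7975

0.798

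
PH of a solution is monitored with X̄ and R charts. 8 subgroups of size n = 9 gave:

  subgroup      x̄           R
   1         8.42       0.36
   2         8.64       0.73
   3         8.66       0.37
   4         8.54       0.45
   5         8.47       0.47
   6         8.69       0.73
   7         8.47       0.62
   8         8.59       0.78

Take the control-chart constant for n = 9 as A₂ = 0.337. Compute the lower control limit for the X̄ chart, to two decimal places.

X̄̄ = (8.42 + 8.64 + 8.66 + 8.54 + 8.47 + 8.69 + 8.47 + 8.59) / 8 = 68.4800 / 8 = 8.5600
R̄ = (0.36 + 0.73 + 0.37 + 0.45 + 0.47 + 0.73 + 0.62 + 0.78) / 8 = 4.5100 / 8 = 0.5637
LCL = X̄̄ − A₂·R̄ = 8.5600 − 0.337 × 0.5637 = 8.3700

8.37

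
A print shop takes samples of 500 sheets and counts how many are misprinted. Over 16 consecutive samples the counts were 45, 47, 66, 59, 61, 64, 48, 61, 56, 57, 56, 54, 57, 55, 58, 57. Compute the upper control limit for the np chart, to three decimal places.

77.519

p̄ = Σdᵢ / (k·n) = 901 / (16 × 500) = 0.11263
UCL = np̄ + 3·√(np̄(1−p̄)) = 56.3125 + 3 × √(56.3125×0.88738) = 56.3125 + 3 × 7.0690 = 77.5194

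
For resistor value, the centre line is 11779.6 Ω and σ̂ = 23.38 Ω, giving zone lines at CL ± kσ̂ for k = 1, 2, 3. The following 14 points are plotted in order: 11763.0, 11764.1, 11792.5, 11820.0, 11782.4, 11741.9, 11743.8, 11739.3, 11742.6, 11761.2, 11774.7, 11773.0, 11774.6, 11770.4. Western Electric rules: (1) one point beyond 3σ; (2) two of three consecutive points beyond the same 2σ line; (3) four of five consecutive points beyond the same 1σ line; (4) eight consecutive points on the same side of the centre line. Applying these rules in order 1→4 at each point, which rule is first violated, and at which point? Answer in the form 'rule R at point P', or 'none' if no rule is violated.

Zone of each point (C = within 1σ̂, B = 1σ̂–2σ̂, A = 2σ̂–3σ̂, * = beyond 3σ̂; sign = side of CL): 1:-C, 2:-C, 3:+C, 4:+B, 5:+C, 6:-B, 7:-B, 8:-B, 9:-B, 10:-C, 11:-C, 12:-C, 13:-C, 14:-C
Rule 3 (four of five consecutive points beyond the same 1σ limit) is satisfied at point 9.

rule 3 at point 9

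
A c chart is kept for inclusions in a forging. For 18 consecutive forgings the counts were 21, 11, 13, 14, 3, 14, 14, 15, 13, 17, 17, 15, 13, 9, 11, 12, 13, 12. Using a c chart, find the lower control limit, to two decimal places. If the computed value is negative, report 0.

c̄ = (21 + 11 + 13 + 14 + 3 + 14 + 14 + 15 + 13 + 17 + 17 + 15 + 13 + 9 + 11 + 12 + 13 + 12) / 18 = 237 / 18 = 13.1667
LCL = c̄ − 3√c̄ = 13.1667 − 3 × 3.6286 = 2.2809

2.28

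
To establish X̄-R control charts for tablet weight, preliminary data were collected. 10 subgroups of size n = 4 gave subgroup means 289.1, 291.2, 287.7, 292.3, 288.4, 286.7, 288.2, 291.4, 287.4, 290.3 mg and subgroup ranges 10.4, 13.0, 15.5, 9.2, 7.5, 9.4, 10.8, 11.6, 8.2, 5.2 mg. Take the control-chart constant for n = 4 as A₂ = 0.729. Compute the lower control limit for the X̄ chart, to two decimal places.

X̄̄ = (289.1 + 291.2 + 287.7 + 292.3 + 288.4 + 286.7 + 288.2 + 291.4 + 287.4 + 290.3) / 10 = 2892.7000 / 10 = 289.2700
R̄ = (10.4 + 13.0 + 15.5 + 9.2 + 7.5 + 9.4 + 10.8 + 11.6 + 8.2 + 5.2) / 10 = 100.8000 / 10 = 10.0800
LCL = X̄̄ − A₂·R̄ = 289.2700 − 0.729 × 10.0800 = 281.9217

281.92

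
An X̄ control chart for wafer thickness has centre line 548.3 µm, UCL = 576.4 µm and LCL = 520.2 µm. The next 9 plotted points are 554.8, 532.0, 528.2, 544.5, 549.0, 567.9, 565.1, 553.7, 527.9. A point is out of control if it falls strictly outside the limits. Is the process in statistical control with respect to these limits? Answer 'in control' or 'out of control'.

in control

All 9 points lie within [520.2, 576.4].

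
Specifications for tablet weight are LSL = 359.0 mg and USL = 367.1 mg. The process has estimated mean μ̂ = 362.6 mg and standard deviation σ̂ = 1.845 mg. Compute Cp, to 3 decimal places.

Cp = (USL − LSL) / (6σ̂) = (367.1 − 359.0) / (6 × 1.845) = 8.1000 / 11.0700 = 0.7317

0.732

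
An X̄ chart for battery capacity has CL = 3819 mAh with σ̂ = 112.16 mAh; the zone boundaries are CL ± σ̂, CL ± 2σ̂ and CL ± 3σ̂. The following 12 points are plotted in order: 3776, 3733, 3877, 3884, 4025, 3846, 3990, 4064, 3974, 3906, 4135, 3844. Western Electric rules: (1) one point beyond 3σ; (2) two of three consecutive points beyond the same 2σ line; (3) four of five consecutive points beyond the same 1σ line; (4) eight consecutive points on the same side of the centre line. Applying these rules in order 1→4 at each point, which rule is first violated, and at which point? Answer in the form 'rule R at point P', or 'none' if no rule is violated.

Zone of each point (C = within 1σ̂, B = 1σ̂–2σ̂, A = 2σ̂–3σ̂, * = beyond 3σ̂; sign = side of CL): 1:-C, 2:-C, 3:+C, 4:+C, 5:+B, 6:+C, 7:+B, 8:+A, 9:+B, 10:+C, 11:+A, 12:+C
Rule 3 (four of five consecutive points beyond the same 1σ limit) is satisfied at point 9.

rule 3 at point 9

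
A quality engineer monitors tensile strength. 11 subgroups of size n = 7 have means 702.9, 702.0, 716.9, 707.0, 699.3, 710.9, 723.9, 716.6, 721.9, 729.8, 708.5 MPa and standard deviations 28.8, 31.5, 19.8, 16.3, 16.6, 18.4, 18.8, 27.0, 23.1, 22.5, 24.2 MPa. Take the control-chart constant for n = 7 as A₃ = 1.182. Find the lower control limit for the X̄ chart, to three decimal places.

X̄̄ = (702.9 + 702.0 + 716.9 + 707.0 + 699.3 + 710.9 + 723.9 + 716.6 + 721.9 + 729.8 + 708.5) / 11 = 712.7000
s̄ = (28.8 + 31.5 + 19.8 + 16.3 + 16.6 + 18.4 + 18.8 + 27.0 + 23.1 + 22.5 + 24.2) / 11 = 22.4545
LCL = X̄̄ − A₃·s̄ = 712.7000 − 1.182 × 22.4545 = 686.1587

686.159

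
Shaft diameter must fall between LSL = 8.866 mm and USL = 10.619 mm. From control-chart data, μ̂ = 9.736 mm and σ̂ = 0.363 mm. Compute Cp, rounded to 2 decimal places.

0.80

Cp = (USL − LSL) / (6σ̂) = (10.619 − 8.866) / (6 × 0.363) = 1.7530 / 2.1780 = 0.8049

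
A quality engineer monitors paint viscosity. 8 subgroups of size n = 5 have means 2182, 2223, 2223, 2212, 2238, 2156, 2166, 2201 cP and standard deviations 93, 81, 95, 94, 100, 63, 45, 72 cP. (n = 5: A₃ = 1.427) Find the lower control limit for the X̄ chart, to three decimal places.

2085.430

X̄̄ = (2182 + 2223 + 2223 + 2212 + 2238 + 2156 + 2166 + 2201) / 8 = 2200.1250
s̄ = (93 + 81 + 95 + 94 + 100 + 63 + 45 + 72) / 8 = 80.3750
LCL = X̄̄ − A₃·s̄ = 2200.1250 − 1.427 × 80.3750 = 2085.4299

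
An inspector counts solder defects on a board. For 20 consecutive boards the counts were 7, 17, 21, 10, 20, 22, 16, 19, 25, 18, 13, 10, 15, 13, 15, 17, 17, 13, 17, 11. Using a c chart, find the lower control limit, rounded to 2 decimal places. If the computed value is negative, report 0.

c̄ = (7 + 17 + 21 + 10 + 20 + 22 + 16 + 19 + 25 + 18 + 13 + 10 + 15 + 13 + 15 + 17 + 17 + 13 + 17 + 11) / 20 = 316 / 20 = 15.8000
LCL = c̄ − 3√c̄ = 15.8000 − 3 × 3.9749 = 3.8752

3.88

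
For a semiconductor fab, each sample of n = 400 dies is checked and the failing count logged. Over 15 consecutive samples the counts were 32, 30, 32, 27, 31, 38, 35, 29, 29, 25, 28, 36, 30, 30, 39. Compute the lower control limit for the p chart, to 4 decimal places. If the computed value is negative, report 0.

p̄ = Σdᵢ / (k·n) = 471 / (15 × 400) = 0.07850
LCL = p̄ − 3·√(p̄(1−p̄)/n) = 0.07850 − 3 × 0.01345 = 0.03816

0.0382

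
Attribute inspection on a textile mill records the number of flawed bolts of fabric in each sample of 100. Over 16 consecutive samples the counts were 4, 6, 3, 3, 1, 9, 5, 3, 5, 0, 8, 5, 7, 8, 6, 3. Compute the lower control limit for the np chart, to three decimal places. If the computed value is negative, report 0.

p̄ = Σdᵢ / (k·n) = 76 / (16 × 100) = 0.04750
LCL = np̄ − 3·√(np̄(1−p̄)) = 4.7500 − 3 × 2.1271 = -1.6312 → 0 (negative, so LCL = 0)

0.000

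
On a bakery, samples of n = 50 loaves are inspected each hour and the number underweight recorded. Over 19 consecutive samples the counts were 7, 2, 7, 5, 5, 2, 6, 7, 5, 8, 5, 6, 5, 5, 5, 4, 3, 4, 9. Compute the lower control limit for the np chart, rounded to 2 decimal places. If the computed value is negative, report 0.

0.00

p̄ = Σdᵢ / (k·n) = 100 / (19 × 50) = 0.10526
LCL = np̄ − 3·√(np̄(1−p̄)) = 5.2632 − 3 × 2.1701 = -1.2470 → 0 (negative, so LCL = 0)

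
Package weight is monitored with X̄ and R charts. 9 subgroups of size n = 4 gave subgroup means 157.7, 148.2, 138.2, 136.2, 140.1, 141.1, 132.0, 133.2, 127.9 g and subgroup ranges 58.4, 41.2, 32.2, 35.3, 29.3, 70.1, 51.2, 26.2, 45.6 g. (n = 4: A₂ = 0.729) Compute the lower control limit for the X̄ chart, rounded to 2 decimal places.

107.85

X̄̄ = (157.7 + 148.2 + 138.2 + 136.2 + 140.1 + 141.1 + 132.0 + 133.2 + 127.9) / 9 = 1254.6000 / 9 = 139.4000
R̄ = (58.4 + 41.2 + 32.2 + 35.3 + 29.3 + 70.1 + 51.2 + 26.2 + 45.6) / 9 = 389.5000 / 9 = 43.2778
LCL = X̄̄ − A₂·R̄ = 139.4000 − 0.729 × 43.2778 = 107.8505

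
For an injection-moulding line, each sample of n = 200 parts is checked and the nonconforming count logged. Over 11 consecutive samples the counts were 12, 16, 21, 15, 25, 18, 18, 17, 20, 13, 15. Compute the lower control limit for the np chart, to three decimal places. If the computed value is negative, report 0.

p̄ = Σdᵢ / (k·n) = 190 / (11 × 200) = 0.08636
LCL = np̄ − 3·√(np̄(1−p̄)) = 17.2727 − 3 × 3.9725 = 5.3551

5.355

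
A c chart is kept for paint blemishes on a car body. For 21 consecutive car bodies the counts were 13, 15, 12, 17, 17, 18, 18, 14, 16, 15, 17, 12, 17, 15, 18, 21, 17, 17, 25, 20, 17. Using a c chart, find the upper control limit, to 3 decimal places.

28.979

c̄ = (13 + 15 + 12 + 17 + 17 + 18 + 18 + 14 + 16 + 15 + 17 + 12 + 17 + 15 + 18 + 21 + 17 + 17 + 25 + 20 + 17) / 21 = 351 / 21 = 16.7143
UCL = c̄ + 3√c̄ = 16.7143 + 3 × √16.7143 = 16.7143 + 3 × 4.0883 = 28.9792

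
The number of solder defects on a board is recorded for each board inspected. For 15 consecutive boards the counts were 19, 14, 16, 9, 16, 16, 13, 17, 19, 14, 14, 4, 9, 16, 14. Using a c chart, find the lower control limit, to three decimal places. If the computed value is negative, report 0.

2.775

c̄ = (19 + 14 + 16 + 9 + 16 + 16 + 13 + 17 + 19 + 14 + 14 + 4 + 9 + 16 + 14) / 15 = 210 / 15 = 14.0000
LCL = c̄ − 3√c̄ = 14.0000 − 3 × 3.7417 = 2.7750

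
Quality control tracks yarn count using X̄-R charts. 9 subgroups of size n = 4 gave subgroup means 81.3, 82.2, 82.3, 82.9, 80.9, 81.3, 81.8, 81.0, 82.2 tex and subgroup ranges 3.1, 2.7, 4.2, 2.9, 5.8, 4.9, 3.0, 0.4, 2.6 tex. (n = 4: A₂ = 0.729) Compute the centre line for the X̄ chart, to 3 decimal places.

81.767

X̄̄ = (81.3 + 82.2 + 82.3 + 82.9 + 80.9 + 81.3 + 81.8 + 81.0 + 82.2) / 9 = 735.9000 / 9 = 81.7667
CL = X̄̄ = 81.7667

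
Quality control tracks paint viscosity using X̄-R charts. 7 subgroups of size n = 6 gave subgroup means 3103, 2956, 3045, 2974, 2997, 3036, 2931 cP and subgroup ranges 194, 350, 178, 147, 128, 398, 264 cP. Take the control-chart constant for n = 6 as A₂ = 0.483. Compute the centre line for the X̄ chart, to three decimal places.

X̄̄ = (3103 + 2956 + 3045 + 2974 + 2997 + 3036 + 2931) / 7 = 21042.0000 / 7 = 3006.0000
CL = X̄̄ = 3006.0000

3006.000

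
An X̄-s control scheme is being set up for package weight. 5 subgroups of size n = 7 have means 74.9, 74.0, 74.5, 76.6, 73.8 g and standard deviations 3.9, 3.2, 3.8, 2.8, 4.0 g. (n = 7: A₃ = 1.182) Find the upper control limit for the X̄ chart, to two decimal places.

78.94

X̄̄ = (74.9 + 74.0 + 74.5 + 76.6 + 73.8) / 5 = 74.7600
s̄ = (3.9 + 3.2 + 3.8 + 2.8 + 4.0) / 5 = 3.5400
UCL = X̄̄ + A₃·s̄ = 74.7600 + 1.182 × 3.5400 = 78.9443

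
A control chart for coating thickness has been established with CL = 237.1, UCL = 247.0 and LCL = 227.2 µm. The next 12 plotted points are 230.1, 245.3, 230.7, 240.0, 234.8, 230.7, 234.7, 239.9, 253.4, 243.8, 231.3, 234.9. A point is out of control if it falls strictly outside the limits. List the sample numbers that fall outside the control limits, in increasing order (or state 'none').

9

Compare each point to [227.2, 247.0]: sample 9 = 253.4 > UCL.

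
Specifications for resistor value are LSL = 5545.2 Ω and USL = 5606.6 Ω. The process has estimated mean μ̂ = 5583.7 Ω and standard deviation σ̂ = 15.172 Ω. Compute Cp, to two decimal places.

0.67

Cp = (USL − LSL) / (6σ̂) = (5606.6 − 5545.2) / (6 × 15.172) = 61.4000 / 91.0320 = 0.6745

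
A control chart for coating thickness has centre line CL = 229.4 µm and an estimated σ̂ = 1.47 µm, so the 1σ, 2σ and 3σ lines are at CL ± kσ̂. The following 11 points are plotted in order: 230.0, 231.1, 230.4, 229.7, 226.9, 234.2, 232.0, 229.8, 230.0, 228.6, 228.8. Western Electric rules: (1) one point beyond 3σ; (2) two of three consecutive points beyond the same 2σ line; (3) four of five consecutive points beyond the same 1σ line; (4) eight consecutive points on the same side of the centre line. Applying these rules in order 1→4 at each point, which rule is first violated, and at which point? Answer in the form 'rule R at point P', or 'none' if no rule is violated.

rule 1 at point 6

Zone of each point (C = within 1σ̂, B = 1σ̂–2σ̂, A = 2σ̂–3σ̂, * = beyond 3σ̂; sign = side of CL): 1:+C, 2:+B, 3:+C, 4:+C, 5:-B, 6:+*, 7:+B, 8:+C, 9:+C, 10:-C, 11:-C
Rule 1 (one point beyond the 3σ limits) is satisfied at point 6.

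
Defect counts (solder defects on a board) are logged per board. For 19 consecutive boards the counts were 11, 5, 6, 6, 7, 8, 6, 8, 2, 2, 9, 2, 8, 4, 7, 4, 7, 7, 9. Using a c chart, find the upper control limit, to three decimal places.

13.687

c̄ = (11 + 5 + 6 + 6 + 7 + 8 + 6 + 8 + 2 + 2 + 9 + 2 + 8 + 4 + 7 + 4 + 7 + 7 + 9) / 19 = 118 / 19 = 6.2105
UCL = c̄ + 3√c̄ = 6.2105 + 3 × √6.2105 = 6.2105 + 3 × 2.4921 = 13.6868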